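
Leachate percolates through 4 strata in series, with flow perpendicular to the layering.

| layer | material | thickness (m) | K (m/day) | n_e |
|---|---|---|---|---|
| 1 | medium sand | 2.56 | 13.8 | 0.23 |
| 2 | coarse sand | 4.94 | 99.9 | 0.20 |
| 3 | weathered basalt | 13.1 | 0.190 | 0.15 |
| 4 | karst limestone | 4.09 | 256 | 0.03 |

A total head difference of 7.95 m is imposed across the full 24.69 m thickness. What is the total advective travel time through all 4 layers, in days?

With flow normal to the layers, continuity requires the same specific discharge q through every layer.
Σ(b_i/K_i) = 2.56/13.8 + 4.94/99.9 + 13.1/0.190 + 4.09/256 = 69.20 d.
q = Δh / Σ(b_i/K_i) = 7.95 / 69.20 = 0.1149 m/day.
In each layer the seepage velocity is v_i = q/n_i, so the layer transit time is t_i = b_i·n_i / q:
  layer 1 (medium sand): t_1 = 2.56 × 0.23 / 0.1149 = 5.125 d
  layer 2 (coarse sand): t_2 = 4.94 × 0.20 / 0.1149 = 8.600 d
  layer 3 (weathered basalt): t_3 = 13.1 × 0.15 / 0.1149 = 17.10 d
  layer 4 (karst limestone): t_4 = 4.09 × 0.03 / 0.1149 = 1.068 d
Total t = Σ t_i = 31.90 days.

31.9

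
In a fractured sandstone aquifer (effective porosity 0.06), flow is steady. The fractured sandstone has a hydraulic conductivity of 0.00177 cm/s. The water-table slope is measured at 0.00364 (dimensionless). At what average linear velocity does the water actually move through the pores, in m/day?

0.0928

Convert K: 0.00177 cm/s × 864 = 1.529 m/day.
Hydraulic gradient i = 0.00364.
Darcy flux q = K · i = 1.529 × 0.003640 = 0.005567 m/day.
Seepage velocity v = q / n_e = 0.005567 / 0.06 = 0.09278 m/day.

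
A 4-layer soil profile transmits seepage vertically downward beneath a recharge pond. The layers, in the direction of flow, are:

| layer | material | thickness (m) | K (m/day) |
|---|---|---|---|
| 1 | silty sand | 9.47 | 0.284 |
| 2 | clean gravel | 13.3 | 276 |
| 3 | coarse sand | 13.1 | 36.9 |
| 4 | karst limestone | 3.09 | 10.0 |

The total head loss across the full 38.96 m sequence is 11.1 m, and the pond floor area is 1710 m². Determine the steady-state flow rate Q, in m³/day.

557

Flow is perpendicular to layering, so the layers act in series and the equivalent K is the thickness-weighted harmonic mean.
Total thickness L = 9.47 + 13.3 + 13.1 + 3.09 = 38.96 m.
Σ(b_i/K_i) = 9.47/0.284 + 13.3/276 + 13.1/36.9 + 3.09/10.0 = 34.06 d.
K_eq = L / Σ(b_i/K_i) = 38.96 / 34.06 = 1.144 m/day.
Q = K_eq · A · (Δh/L) = 1.144 × 1710 × (11.1/38.96) = 557.3 m³/day.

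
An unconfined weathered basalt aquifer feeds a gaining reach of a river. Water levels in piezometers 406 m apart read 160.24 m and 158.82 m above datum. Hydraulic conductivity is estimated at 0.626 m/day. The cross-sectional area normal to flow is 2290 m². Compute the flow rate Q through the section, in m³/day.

Hydraulic gradient i = (160.24 − 158.82) / 406 = 1.42 / 406 = 0.003498.
Darcy's law: Q = K · A · i = 0.6260 × 2290 × 0.003498 = 5.014 m³/day.

5.01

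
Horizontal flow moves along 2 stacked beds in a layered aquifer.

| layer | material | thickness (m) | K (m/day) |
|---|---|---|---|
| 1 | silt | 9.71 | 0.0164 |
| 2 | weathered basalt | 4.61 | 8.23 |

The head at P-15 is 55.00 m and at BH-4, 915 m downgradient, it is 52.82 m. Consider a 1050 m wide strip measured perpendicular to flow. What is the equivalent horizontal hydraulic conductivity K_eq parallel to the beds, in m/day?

Flow is parallel to layering, so each bed carries its own Darcy discharge and the transmissivities add.
Σ(K_i·b_i) = 0.0164×9.71 + 8.23×4.61 = 38.10 m²/day.
Total thickness b = 14.32 m, so K_eq = Σ(K_i·b_i)/b = 2.661 m/day.

2.66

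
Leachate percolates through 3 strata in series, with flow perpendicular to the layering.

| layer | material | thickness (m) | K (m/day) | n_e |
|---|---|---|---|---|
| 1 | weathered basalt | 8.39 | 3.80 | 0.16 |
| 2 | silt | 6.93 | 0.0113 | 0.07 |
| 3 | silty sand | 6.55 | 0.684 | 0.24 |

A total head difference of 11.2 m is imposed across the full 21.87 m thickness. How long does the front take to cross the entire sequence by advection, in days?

With flow normal to the layers, continuity requires the same specific discharge q through every layer.
Σ(b_i/K_i) = 8.39/3.80 + 6.93/0.0113 + 6.55/0.684 = 625.1 d.
q = Δh / Σ(b_i/K_i) = 11.2 / 625.1 = 0.01792 m/day.
In each layer the seepage velocity is v_i = q/n_i, so the layer transit time is t_i = b_i·n_i / q:
  layer 1 (weathered basalt): t_1 = 8.39 × 0.16 / 0.01792 = 74.92 d
  layer 2 (silt): t_2 = 6.93 × 0.07 / 0.01792 = 27.07 d
  layer 3 (silty sand): t_3 = 6.55 × 0.24 / 0.01792 = 87.73 d
Total t = Σ t_i = 189.7 days.

190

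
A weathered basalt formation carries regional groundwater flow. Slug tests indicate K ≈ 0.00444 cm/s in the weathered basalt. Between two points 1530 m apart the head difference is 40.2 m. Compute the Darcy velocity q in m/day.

0.101

Convert K: 0.00444 cm/s × 864 = 3.836 m/day.
Hydraulic gradient i = Δh / L = 40.2 / 1530 = 0.02627.
Specific discharge q = K · i = 3.836 × 0.02627 = 0.1008 m/day.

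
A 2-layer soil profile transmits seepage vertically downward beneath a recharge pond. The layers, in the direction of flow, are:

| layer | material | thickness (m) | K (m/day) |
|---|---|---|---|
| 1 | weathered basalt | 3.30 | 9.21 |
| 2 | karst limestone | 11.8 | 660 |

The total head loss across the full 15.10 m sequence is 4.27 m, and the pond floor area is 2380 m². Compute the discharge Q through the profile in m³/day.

Flow is perpendicular to layering, so the layers act in series and the equivalent K is the thickness-weighted harmonic mean.
Total thickness L = 3.30 + 11.8 = 15.10 m.
Σ(b_i/K_i) = 3.30/9.21 + 11.8/660 = 0.3762 d.
K_eq = L / Σ(b_i/K_i) = 15.10 / 0.3762 = 40.14 m/day.
Q = K_eq · A · (Δh/L) = 40.14 × 2380 × (4.27/15.10) = 27015 m³/day.

27000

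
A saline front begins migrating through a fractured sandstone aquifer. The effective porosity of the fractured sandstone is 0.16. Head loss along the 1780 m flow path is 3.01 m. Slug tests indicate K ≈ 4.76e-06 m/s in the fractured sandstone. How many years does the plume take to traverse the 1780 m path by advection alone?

Convert K: 4.76e-06 m/s × 86400 = 0.4113 m/day.
Hydraulic gradient i = Δh / L = 3.01 / 1780 = 0.001691.
Darcy flux q = K · i = 0.4113 × 0.001691 = 0.0006955 m/day.
Seepage velocity v = q / n_e = 0.0006955 / 0.16 = 0.004347 m/day.
Travel time t = L / v = 1780 / 0.004347 = 4.095e+05 days = 1121 years.

1120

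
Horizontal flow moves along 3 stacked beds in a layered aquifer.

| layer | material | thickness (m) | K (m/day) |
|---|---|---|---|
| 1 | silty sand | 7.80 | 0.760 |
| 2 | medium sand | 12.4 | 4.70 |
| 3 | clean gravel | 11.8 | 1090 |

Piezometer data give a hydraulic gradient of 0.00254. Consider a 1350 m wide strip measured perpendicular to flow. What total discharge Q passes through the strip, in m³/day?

44300

Flow is parallel to layering, so each bed carries its own Darcy discharge and the transmissivities add.
Σ(K_i·b_i) = 0.760×7.80 + 4.70×12.4 + 1090×11.8 = 12926 m²/day.
Hydraulic gradient i = 0.00254.
Q = Σ(K_i·b_i) · W · i = 12926 × 1350 × 0.002540 = 44324 m³/day.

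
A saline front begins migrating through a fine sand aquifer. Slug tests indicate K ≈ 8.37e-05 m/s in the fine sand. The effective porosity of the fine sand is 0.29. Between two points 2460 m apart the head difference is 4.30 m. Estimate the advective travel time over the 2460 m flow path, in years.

155

Convert K: 8.37e-05 m/s × 86400 = 7.232 m/day.
Hydraulic gradient i = Δh / L = 4.30 / 2460 = 0.001748.
Darcy flux q = K · i = 7.232 × 0.001748 = 0.01264 m/day.
Seepage velocity v = q / n_e = 0.01264 / 0.29 = 0.04359 m/day.
Travel time t = L / v = 2460 / 0.04359 = 56437 days = 154.5 years.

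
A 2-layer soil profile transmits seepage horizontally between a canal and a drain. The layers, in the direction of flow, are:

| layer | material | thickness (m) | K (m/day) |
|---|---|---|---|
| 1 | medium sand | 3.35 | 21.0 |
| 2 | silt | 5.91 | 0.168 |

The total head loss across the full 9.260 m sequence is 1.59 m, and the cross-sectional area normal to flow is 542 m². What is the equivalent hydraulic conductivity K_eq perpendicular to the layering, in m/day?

0.262

Flow is perpendicular to layering, so the layers act in series and the equivalent K is the thickness-weighted harmonic mean.
Total thickness L = 3.35 + 5.91 = 9.260 m.
Σ(b_i/K_i) = 3.35/21.0 + 5.91/0.168 = 35.34 d.
K_eq = L / Σ(b_i/K_i) = 9.260 / 35.34 = 0.2620 m/day.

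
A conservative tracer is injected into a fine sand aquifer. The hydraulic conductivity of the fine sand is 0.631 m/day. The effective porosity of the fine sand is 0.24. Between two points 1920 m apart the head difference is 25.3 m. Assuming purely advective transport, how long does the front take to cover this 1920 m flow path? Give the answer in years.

Hydraulic gradient i = Δh / L = 25.3 / 1920 = 0.01318.
Darcy flux q = K · i = 0.6310 × 0.01318 = 0.008315 m/day.
Seepage velocity v = q / n_e = 0.008315 / 0.24 = 0.03464 m/day.
Travel time t = L / v = 1920 / 0.03464 = 55420 days = 151.7 years.

152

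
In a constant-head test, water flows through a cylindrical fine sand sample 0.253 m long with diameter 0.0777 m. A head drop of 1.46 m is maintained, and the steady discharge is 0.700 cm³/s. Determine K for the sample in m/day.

Cross-sectional area A = π·(d/2)² = π × (0.0777/2)² = 0.004742 m².
Convert discharge: 0.700 cm³/s = 7.000e-07 m³/s.
Darcy's law rearranged: K = Q·L / (A·Δh) = 7.000e-07 × 0.253 / (0.004742 × 1.46) = 2.558e-05 m/s = 2.210 m/day.

2.21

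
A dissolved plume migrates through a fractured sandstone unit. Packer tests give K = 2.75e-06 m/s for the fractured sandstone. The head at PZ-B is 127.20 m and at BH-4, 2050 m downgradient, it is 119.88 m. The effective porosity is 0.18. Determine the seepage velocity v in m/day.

0.00471

Convert K: 2.75e-06 m/s × 86400 = 0.2376 m/day.
Hydraulic gradient i = (127.20 − 119.88) / 2050 = 7.32 / 2050 = 0.003571.
Darcy flux q = K · i = 0.2376 × 0.003571 = 0.0008484 m/day.
Seepage velocity v = q / n_e = 0.0008484 / 0.18 = 0.004713 m/day.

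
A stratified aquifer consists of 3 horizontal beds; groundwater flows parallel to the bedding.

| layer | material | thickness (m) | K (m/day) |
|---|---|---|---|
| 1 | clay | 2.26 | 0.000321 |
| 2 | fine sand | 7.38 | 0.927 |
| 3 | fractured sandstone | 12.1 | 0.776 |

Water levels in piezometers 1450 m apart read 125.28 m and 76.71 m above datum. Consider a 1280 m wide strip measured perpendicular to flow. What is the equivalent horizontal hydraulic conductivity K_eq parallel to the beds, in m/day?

0.747

Flow is parallel to layering, so each bed carries its own Darcy discharge and the transmissivities add.
Σ(K_i·b_i) = 0.000321×2.26 + 0.927×7.38 + 0.776×12.1 = 16.23 m²/day.
Total thickness b = 21.74 m, so K_eq = Σ(K_i·b_i)/b = 0.7466 m/day.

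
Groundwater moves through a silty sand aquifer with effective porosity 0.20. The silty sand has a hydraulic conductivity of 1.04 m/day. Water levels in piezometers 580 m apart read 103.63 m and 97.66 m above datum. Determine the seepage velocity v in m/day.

0.0535

Hydraulic gradient i = (103.63 − 97.66) / 580 = 5.97 / 580 = 0.01029.
Darcy flux q = K · i = 1.040 × 0.01029 = 0.01070 m/day.
Seepage velocity v = q / n_e = 0.01070 / 0.20 = 0.05352 m/day.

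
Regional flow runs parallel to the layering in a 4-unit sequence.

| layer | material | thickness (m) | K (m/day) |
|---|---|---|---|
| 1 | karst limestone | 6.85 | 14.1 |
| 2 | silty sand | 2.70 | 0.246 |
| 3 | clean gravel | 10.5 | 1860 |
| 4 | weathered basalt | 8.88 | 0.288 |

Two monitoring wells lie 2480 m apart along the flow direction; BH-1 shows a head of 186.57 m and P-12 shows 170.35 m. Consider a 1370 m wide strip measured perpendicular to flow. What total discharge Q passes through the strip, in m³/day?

Flow is parallel to layering, so each bed carries its own Darcy discharge and the transmissivities add.
Σ(K_i·b_i) = 14.1×6.85 + 0.246×2.70 + 1860×10.5 + 0.288×8.88 = 19630 m²/day.
Hydraulic gradient i = (186.57 − 170.35) / 2480 = 16.22 / 2480 = 0.006540.
Q = Σ(K_i·b_i) · W · i = 19630 × 1370 × 0.006540 = 1.759e+05 m³/day.

176000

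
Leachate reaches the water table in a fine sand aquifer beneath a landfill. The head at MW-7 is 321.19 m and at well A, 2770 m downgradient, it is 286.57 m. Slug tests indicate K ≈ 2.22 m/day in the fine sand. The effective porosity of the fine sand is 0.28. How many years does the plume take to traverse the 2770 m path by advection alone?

76.5

Hydraulic gradient i = (321.19 − 286.57) / 2770 = 34.62 / 2770 = 0.01250.
Darcy flux q = K · i = 2.220 × 0.01250 = 0.02775 m/day.
Seepage velocity v = q / n_e = 0.02775 / 0.28 = 0.09909 m/day.
Travel time t = L / v = 2770 / 0.09909 = 27954 days = 76.53 years.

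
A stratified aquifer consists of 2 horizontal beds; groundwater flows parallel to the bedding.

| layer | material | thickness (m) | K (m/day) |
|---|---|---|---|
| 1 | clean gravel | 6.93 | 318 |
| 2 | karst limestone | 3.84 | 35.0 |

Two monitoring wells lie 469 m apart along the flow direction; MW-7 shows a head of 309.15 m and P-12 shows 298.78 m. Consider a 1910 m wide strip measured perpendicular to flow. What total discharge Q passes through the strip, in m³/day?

98700

Flow is parallel to layering, so each bed carries its own Darcy discharge and the transmissivities add.
Σ(K_i·b_i) = 318×6.93 + 35.0×3.84 = 2338 m²/day.
Hydraulic gradient i = (309.15 − 298.78) / 469 = 10.37 / 469 = 0.02211.
Q = Σ(K_i·b_i) · W · i = 2338 × 1910 × 0.02211 = 98744 m³/day.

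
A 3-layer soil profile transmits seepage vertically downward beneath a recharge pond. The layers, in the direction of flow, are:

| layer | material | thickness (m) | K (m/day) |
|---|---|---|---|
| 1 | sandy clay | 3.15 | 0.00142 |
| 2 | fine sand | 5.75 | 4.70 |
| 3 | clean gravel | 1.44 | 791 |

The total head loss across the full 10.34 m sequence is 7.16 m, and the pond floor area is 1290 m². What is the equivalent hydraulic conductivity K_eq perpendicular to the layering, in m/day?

0.00466

Flow is perpendicular to layering, so the layers act in series and the equivalent K is the thickness-weighted harmonic mean.
Total thickness L = 3.15 + 5.75 + 1.44 = 10.34 m.
Σ(b_i/K_i) = 3.15/0.00142 + 5.75/4.70 + 1.44/791 = 2220 d.
K_eq = L / Σ(b_i/K_i) = 10.34 / 2220 = 0.004659 m/day.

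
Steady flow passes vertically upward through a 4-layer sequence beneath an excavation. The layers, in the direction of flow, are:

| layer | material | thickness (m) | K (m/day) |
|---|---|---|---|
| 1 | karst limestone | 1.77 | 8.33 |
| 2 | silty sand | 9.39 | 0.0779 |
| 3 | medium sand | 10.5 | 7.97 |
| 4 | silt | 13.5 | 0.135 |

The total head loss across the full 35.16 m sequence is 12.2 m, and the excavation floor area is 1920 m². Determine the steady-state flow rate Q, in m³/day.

105

Flow is perpendicular to layering, so the layers act in series and the equivalent K is the thickness-weighted harmonic mean.
Total thickness L = 1.77 + 9.39 + 10.5 + 13.5 = 35.16 m.
Σ(b_i/K_i) = 1.77/8.33 + 9.39/0.0779 + 10.5/7.97 + 13.5/0.135 = 222.1 d.
K_eq = L / Σ(b_i/K_i) = 35.16 / 222.1 = 0.1583 m/day.
Q = K_eq · A · (Δh/L) = 0.1583 × 1920 × (12.2/35.16) = 105.5 m³/day.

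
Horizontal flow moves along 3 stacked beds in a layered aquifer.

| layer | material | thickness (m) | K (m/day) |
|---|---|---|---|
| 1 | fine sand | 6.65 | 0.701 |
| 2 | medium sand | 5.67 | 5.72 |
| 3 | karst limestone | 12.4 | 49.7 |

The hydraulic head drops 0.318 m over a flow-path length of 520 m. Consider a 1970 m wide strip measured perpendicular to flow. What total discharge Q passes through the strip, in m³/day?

787

Flow is parallel to layering, so each bed carries its own Darcy discharge and the transmissivities add.
Σ(K_i·b_i) = 0.701×6.65 + 5.72×5.67 + 49.7×12.4 = 653.4 m²/day.
Hydraulic gradient i = Δh / L = 0.318 / 520 = 0.0006115.
Q = Σ(K_i·b_i) · W · i = 653.4 × 1970 × 0.0006115 = 787.1 m³/day.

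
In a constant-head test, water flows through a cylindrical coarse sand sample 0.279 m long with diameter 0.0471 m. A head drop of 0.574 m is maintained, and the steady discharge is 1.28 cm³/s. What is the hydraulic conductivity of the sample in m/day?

Cross-sectional area A = π·(d/2)² = π × (0.0471/2)² = 0.001742 m².
Convert discharge: 1.28 cm³/s = 1.280e-06 m³/s.
Darcy's law rearranged: K = Q·L / (A·Δh) = 1.280e-06 × 0.279 / (0.001742 × 0.574) = 0.0003571 m/s = 30.85 m/day.

30.9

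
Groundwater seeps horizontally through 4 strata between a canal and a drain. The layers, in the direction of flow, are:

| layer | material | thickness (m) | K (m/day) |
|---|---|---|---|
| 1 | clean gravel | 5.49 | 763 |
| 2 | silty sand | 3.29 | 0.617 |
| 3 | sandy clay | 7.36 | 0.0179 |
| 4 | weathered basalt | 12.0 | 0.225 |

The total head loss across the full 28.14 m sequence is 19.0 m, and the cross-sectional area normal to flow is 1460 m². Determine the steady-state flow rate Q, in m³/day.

Flow is perpendicular to layering, so the layers act in series and the equivalent K is the thickness-weighted harmonic mean.
Total thickness L = 5.49 + 3.29 + 7.36 + 12.0 = 28.14 m.
Σ(b_i/K_i) = 5.49/763 + 3.29/0.617 + 7.36/0.0179 + 12.0/0.225 = 469.8 d.
K_eq = L / Σ(b_i/K_i) = 28.14 / 469.8 = 0.05989 m/day.
Q = K_eq · A · (Δh/L) = 0.05989 × 1460 × (19.0/28.14) = 59.04 m³/day.

59.0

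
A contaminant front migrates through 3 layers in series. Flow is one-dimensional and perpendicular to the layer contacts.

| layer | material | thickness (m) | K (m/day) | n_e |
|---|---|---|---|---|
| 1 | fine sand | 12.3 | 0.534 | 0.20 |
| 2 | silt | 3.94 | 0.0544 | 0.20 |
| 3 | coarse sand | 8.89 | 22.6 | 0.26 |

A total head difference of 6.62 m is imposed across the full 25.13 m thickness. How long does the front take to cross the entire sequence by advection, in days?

With flow normal to the layers, continuity requires the same specific discharge q through every layer.
Σ(b_i/K_i) = 12.3/0.534 + 3.94/0.0544 + 8.89/22.6 = 95.85 d.
q = Δh / Σ(b_i/K_i) = 6.62 / 95.85 = 0.06906 m/day.
In each layer the seepage velocity is v_i = q/n_i, so the layer transit time is t_i = b_i·n_i / q:
  layer 1 (fine sand): t_1 = 12.3 × 0.20 / 0.06906 = 35.62 d
  layer 2 (silt): t_2 = 3.94 × 0.20 / 0.06906 = 11.41 d
  layer 3 (coarse sand): t_3 = 8.89 × 0.26 / 0.06906 = 33.47 d
Total t = Σ t_i = 80.50 days.

80.5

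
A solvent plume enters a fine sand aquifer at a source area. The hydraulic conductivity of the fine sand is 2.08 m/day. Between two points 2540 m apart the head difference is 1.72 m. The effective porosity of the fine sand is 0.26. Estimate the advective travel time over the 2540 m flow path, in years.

Hydraulic gradient i = Δh / L = 1.72 / 2540 = 0.0006772.
Darcy flux q = K · i = 2.080 × 0.0006772 = 0.001409 m/day.
Seepage velocity v = q / n_e = 0.001409 / 0.26 = 0.005417 m/day.
Travel time t = L / v = 2540 / 0.005417 = 4.689e+05 days = 1284 years.

1280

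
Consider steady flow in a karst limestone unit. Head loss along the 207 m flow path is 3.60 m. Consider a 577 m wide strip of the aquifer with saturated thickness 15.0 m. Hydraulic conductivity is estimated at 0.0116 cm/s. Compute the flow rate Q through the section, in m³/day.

Convert K: 0.0116 cm/s × 864 = 10.02 m/day.
Cross-sectional area A = 577 × 15.0 = 8655 m².
Hydraulic gradient i = Δh / L = 3.60 / 207 = 0.01739.
Darcy's law: Q = K · A · i = 10.02 × 8655 × 0.01739 = 1509 m³/day.

1510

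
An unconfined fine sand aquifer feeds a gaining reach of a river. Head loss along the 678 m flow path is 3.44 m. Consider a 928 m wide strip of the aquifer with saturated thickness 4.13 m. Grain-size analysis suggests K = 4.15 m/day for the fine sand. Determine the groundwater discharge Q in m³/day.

80.7

Cross-sectional area A = 928 × 4.13 = 3833 m².
Hydraulic gradient i = Δh / L = 3.44 / 678 = 0.005074.
Darcy's law: Q = K · A · i = 4.150 × 3833 × 0.005074 = 80.70 m³/day.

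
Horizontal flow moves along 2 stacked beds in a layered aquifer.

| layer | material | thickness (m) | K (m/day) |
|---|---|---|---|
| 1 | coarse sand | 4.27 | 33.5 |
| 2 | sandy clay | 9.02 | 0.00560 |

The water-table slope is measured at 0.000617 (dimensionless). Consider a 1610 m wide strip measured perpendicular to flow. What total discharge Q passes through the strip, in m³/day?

Flow is parallel to layering, so each bed carries its own Darcy discharge and the transmissivities add.
Σ(K_i·b_i) = 33.5×4.27 + 0.00560×9.02 = 143.1 m²/day.
Hydraulic gradient i = 0.000617.
Q = Σ(K_i·b_i) · W · i = 143.1 × 1610 × 0.0006170 = 142.1 m³/day.

142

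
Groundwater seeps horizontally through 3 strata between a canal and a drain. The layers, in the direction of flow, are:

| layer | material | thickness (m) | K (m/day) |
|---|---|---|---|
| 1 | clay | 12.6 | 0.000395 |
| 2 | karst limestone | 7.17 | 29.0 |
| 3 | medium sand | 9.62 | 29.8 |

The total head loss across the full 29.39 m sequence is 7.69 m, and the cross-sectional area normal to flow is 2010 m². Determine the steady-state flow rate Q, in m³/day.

0.485

Flow is perpendicular to layering, so the layers act in series and the equivalent K is the thickness-weighted harmonic mean.
Total thickness L = 12.6 + 7.17 + 9.62 = 29.39 m.
Σ(b_i/K_i) = 12.6/0.000395 + 7.17/29.0 + 9.62/29.8 = 31899 d.
K_eq = L / Σ(b_i/K_i) = 29.39 / 31899 = 0.0009213 m/day.
Q = K_eq · A · (Δh/L) = 0.0009213 × 2010 × (7.69/29.39) = 0.4846 m³/day.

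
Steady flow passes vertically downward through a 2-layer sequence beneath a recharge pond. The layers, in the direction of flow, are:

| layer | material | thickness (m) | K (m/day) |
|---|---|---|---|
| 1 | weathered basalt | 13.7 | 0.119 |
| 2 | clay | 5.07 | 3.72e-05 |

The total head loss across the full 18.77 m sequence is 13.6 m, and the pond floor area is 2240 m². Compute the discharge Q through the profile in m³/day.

Flow is perpendicular to layering, so the layers act in series and the equivalent K is the thickness-weighted harmonic mean.
Total thickness L = 13.7 + 5.07 = 18.77 m.
Σ(b_i/K_i) = 13.7/0.119 + 5.07/3.72e-05 = 1.364e+05 d.
K_eq = L / Σ(b_i/K_i) = 18.77 / 1.364e+05 = 0.0001376 m/day.
Q = K_eq · A · (Δh/L) = 0.0001376 × 2240 × (13.6/18.77) = 0.2233 m³/day.

0.223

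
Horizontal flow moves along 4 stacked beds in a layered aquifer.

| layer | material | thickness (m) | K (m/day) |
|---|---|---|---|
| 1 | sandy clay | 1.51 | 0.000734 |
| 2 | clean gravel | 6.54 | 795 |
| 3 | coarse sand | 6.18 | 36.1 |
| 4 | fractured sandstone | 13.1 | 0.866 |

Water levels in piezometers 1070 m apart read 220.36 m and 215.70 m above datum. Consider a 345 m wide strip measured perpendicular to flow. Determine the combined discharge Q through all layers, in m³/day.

Flow is parallel to layering, so each bed carries its own Darcy discharge and the transmissivities add.
Σ(K_i·b_i) = 0.000734×1.51 + 795×6.54 + 36.1×6.18 + 0.866×13.1 = 5434 m²/day.
Hydraulic gradient i = (220.36 − 215.70) / 1070 = 4.66 / 1070 = 0.004355.
Q = Σ(K_i·b_i) · W · i = 5434 × 345 × 0.004355 = 8164 m³/day.

8160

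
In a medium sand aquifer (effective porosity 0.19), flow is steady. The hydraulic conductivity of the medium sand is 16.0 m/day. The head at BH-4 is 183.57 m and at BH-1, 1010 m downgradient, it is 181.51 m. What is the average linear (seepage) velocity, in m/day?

0.172

Hydraulic gradient i = (183.57 − 181.51) / 1010 = 2.06 / 1010 = 0.002040.
Darcy flux q = K · i = 16.00 × 0.002040 = 0.03263 m/day.
Seepage velocity v = q / n_e = 0.03263 / 0.19 = 0.1718 m/day.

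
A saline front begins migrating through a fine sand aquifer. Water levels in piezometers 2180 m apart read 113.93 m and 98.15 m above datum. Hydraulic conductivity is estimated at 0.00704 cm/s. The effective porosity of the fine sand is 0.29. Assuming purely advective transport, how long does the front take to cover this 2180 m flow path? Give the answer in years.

Convert K: 0.00704 cm/s × 864 = 6.083 m/day.
Hydraulic gradient i = (113.93 − 98.15) / 2180 = 15.78 / 2180 = 0.007239.
Darcy flux q = K · i = 6.083 × 0.007239 = 0.04403 m/day.
Seepage velocity v = q / n_e = 0.04403 / 0.29 = 0.1518 m/day.
Travel time t = L / v = 2180 / 0.1518 = 14359 days = 39.31 years.

39.3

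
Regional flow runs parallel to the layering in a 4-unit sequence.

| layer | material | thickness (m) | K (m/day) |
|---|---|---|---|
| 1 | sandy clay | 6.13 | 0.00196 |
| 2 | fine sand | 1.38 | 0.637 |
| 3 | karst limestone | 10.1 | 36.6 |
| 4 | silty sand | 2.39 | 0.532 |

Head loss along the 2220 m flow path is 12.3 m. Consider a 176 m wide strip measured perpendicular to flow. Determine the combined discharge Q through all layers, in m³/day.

Flow is parallel to layering, so each bed carries its own Darcy discharge and the transmissivities add.
Σ(K_i·b_i) = 0.00196×6.13 + 0.637×1.38 + 36.6×10.1 + 0.532×2.39 = 371.8 m²/day.
Hydraulic gradient i = Δh / L = 12.3 / 2220 = 0.005541.
Q = Σ(K_i·b_i) · W · i = 371.8 × 176 × 0.005541 = 362.6 m³/day.

363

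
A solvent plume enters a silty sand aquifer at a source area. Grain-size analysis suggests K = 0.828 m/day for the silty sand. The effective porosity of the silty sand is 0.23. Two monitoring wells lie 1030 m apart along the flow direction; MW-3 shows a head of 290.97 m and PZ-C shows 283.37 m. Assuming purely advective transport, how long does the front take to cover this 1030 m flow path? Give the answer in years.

Hydraulic gradient i = (290.97 − 283.37) / 1030 = 7.6 / 1030 = 0.007379.
Darcy flux q = K · i = 0.8280 × 0.007379 = 0.006110 m/day.
Seepage velocity v = q / n_e = 0.006110 / 0.23 = 0.02656 m/day.
Travel time t = L / v = 1030 / 0.02656 = 38776 days = 106.2 years.

106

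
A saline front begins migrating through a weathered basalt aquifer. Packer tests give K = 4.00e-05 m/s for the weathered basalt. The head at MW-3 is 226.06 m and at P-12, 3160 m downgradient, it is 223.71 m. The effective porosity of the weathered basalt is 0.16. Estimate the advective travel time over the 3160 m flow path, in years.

539

Convert K: 4.00e-05 m/s × 86400 = 3.456 m/day.
Hydraulic gradient i = (226.06 − 223.71) / 3160 = 2.35 / 3160 = 0.0007437.
Darcy flux q = K · i = 3.456 × 0.0007437 = 0.002570 m/day.
Seepage velocity v = q / n_e = 0.002570 / 0.16 = 0.01606 m/day.
Travel time t = L / v = 3160 / 0.01606 = 1.967e+05 days = 538.6 years.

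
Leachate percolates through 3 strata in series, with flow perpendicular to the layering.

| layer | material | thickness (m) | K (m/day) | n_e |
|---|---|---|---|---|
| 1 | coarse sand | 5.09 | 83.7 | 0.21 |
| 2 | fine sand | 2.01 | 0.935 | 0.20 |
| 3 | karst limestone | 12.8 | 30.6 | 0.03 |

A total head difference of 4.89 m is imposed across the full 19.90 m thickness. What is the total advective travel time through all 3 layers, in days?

0.997

With flow normal to the layers, continuity requires the same specific discharge q through every layer.
Σ(b_i/K_i) = 5.09/83.7 + 2.01/0.935 + 12.8/30.6 = 2.629 d.
q = Δh / Σ(b_i/K_i) = 4.89 / 2.629 = 1.860 m/day.
In each layer the seepage velocity is v_i = q/n_i, so the layer transit time is t_i = b_i·n_i / q:
  layer 1 (coarse sand): t_1 = 5.09 × 0.21 / 1.860 = 0.5746 d
  layer 2 (fine sand): t_2 = 2.01 × 0.20 / 1.860 = 0.2161 d
  layer 3 (karst limestone): t_3 = 12.8 × 0.03 / 1.860 = 0.2064 d
Total t = Σ t_i = 0.9972 days.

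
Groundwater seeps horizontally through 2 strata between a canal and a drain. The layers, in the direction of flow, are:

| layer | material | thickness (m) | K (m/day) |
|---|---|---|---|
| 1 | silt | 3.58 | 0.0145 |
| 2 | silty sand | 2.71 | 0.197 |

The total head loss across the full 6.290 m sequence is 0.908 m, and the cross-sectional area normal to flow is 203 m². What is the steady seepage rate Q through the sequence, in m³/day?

Flow is perpendicular to layering, so the layers act in series and the equivalent K is the thickness-weighted harmonic mean.
Total thickness L = 3.58 + 2.71 = 6.290 m.
Σ(b_i/K_i) = 3.58/0.0145 + 2.71/0.197 = 260.7 d.
K_eq = L / Σ(b_i/K_i) = 6.290 / 260.7 = 0.02413 m/day.
Q = K_eq · A · (Δh/L) = 0.02413 × 203 × (0.908/6.290) = 0.7072 m³/day.

0.707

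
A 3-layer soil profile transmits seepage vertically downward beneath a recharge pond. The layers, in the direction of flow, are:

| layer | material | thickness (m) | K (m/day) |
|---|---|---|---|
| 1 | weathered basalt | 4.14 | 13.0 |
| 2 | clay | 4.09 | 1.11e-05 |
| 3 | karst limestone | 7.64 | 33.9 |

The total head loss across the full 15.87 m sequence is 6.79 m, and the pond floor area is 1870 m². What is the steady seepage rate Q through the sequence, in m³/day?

Flow is perpendicular to layering, so the layers act in series and the equivalent K is the thickness-weighted harmonic mean.
Total thickness L = 4.14 + 4.09 + 7.64 = 15.87 m.
Σ(b_i/K_i) = 4.14/13.0 + 4.09/1.11e-05 + 7.64/33.9 = 3.685e+05 d.
K_eq = L / Σ(b_i/K_i) = 15.87 / 3.685e+05 = 4.307e-05 m/day.
Q = K_eq · A · (Δh/L) = 4.307e-05 × 1870 × (6.79/15.87) = 0.03446 m³/day.

0.0345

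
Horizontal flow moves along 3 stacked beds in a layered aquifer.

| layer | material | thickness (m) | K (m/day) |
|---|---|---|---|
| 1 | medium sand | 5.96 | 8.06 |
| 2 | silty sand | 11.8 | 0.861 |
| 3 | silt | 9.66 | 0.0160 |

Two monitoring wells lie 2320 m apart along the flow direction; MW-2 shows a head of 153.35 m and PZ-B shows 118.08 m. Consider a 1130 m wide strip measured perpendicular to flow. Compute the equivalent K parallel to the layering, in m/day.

2.13

Flow is parallel to layering, so each bed carries its own Darcy discharge and the transmissivities add.
Σ(K_i·b_i) = 8.06×5.96 + 0.861×11.8 + 0.0160×9.66 = 58.35 m²/day.
Total thickness b = 27.42 m, so K_eq = Σ(K_i·b_i)/b = 2.128 m/day.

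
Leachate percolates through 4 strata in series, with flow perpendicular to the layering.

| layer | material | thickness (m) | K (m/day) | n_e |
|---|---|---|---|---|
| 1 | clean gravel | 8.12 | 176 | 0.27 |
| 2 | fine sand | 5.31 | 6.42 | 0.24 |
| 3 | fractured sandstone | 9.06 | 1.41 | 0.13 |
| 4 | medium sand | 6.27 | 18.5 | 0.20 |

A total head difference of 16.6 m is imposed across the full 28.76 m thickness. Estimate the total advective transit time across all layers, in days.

With flow normal to the layers, continuity requires the same specific discharge q through every layer.
Σ(b_i/K_i) = 8.12/176 + 5.31/6.42 + 9.06/1.41 + 6.27/18.5 = 7.638 d.
q = Δh / Σ(b_i/K_i) = 16.6 / 7.638 = 2.173 m/day.
In each layer the seepage velocity is v_i = q/n_i, so the layer transit time is t_i = b_i·n_i / q:
  layer 1 (clean gravel): t_1 = 8.12 × 0.27 / 2.173 = 1.009 d
  layer 2 (fine sand): t_2 = 5.31 × 0.24 / 2.173 = 0.5864 d
  layer 3 (fractured sandstone): t_3 = 9.06 × 0.13 / 2.173 = 0.5419 d
  layer 4 (medium sand): t_4 = 6.27 × 0.20 / 2.173 = 0.5770 d
Total t = Σ t_i = 2.714 days.

2.71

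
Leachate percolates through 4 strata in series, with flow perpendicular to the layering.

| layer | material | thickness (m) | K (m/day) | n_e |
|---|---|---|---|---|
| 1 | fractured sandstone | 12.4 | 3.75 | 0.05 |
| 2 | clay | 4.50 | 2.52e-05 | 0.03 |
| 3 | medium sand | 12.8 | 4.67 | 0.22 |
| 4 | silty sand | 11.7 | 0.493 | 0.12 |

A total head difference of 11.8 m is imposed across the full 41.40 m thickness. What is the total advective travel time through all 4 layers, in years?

With flow normal to the layers, continuity requires the same specific discharge q through every layer.
Σ(b_i/K_i) = 12.4/3.75 + 4.50/2.52e-05 + 12.8/4.67 + 11.7/0.493 = 1.786e+05 d.
q = Δh / Σ(b_i/K_i) = 11.8 / 1.786e+05 = 6.607e-05 m/day.
In each layer the seepage velocity is v_i = q/n_i, so the layer transit time is t_i = b_i·n_i / q:
  layer 1 (fractured sandstone): t_1 = 12.4 × 0.05 / 6.607e-05 = 9384 d
  layer 2 (clay): t_2 = 4.50 × 0.03 / 6.607e-05 = 2043 d
  layer 3 (medium sand): t_3 = 12.8 × 0.22 / 6.607e-05 = 42622 d
  layer 4 (silty sand): t_4 = 11.7 × 0.12 / 6.607e-05 = 21251 d
Total t = Σ t_i = 75300 days = 206.2 years.

206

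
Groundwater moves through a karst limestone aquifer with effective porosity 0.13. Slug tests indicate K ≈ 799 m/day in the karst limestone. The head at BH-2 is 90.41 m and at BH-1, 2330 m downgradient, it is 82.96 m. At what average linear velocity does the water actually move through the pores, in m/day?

19.7

Hydraulic gradient i = (90.41 − 82.96) / 2330 = 7.45 / 2330 = 0.003197.
Darcy flux q = K · i = 799.0 × 0.003197 = 2.555 m/day.
Seepage velocity v = q / n_e = 2.555 / 0.13 = 19.65 m/day.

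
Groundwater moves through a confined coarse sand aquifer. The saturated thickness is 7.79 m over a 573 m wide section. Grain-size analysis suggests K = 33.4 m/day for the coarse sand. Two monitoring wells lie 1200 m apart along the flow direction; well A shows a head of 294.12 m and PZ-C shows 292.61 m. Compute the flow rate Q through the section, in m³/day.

Cross-sectional area A = 573 × 7.79 = 4464 m².
Hydraulic gradient i = (294.12 − 292.61) / 1200 = 1.51 / 1200 = 0.001258.
Darcy's law: Q = K · A · i = 33.40 × 4464 × 0.001258 = 187.6 m³/day.

188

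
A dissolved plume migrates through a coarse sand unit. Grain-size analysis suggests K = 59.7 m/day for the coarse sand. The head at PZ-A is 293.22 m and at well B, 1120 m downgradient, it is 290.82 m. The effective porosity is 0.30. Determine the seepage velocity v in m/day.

Hydraulic gradient i = (293.22 − 290.82) / 1120 = 2.4 / 1120 = 0.002143.
Darcy flux q = K · i = 59.70 × 0.002143 = 0.1279 m/day.
Seepage velocity v = q / n_e = 0.1279 / 0.30 = 0.4264 m/day.

0.426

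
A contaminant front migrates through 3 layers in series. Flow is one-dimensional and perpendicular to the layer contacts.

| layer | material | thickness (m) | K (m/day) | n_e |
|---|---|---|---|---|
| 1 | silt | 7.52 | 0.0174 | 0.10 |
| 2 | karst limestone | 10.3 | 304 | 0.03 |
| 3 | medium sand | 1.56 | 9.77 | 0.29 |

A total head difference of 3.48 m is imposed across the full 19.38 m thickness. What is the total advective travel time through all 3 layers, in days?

With flow normal to the layers, continuity requires the same specific discharge q through every layer.
Σ(b_i/K_i) = 7.52/0.0174 + 10.3/304 + 1.56/9.77 = 432.4 d.
q = Δh / Σ(b_i/K_i) = 3.48 / 432.4 = 0.008049 m/day.
In each layer the seepage velocity is v_i = q/n_i, so the layer transit time is t_i = b_i·n_i / q:
  layer 1 (silt): t_1 = 7.52 × 0.10 / 0.008049 = 93.43 d
  layer 2 (karst limestone): t_2 = 10.3 × 0.03 / 0.008049 = 38.39 d
  layer 3 (medium sand): t_3 = 1.56 × 0.29 / 0.008049 = 56.21 d
Total t = Σ t_i = 188.0 days.

188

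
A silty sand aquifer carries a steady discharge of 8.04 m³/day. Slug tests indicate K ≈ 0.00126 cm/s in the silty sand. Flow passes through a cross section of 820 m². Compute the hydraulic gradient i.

Convert K: 0.00126 cm/s × 864 = 1.089 m/day.
From Q = K·A·i, i = Q / (K·A) = 8.04 / (1.089 × 820.0) = 0.009007.

0.00901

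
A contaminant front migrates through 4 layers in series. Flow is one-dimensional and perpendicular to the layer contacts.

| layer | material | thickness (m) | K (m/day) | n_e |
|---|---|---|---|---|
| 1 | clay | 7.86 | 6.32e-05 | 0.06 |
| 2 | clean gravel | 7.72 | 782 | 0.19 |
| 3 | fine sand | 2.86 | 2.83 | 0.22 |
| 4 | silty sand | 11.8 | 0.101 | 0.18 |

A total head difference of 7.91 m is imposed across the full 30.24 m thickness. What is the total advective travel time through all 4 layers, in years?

202

With flow normal to the layers, continuity requires the same specific discharge q through every layer.
Σ(b_i/K_i) = 7.86/6.32e-05 + 7.72/782 + 2.86/2.83 + 11.8/0.101 = 1.245e+05 d.
q = Δh / Σ(b_i/K_i) = 7.91 / 1.245e+05 = 6.354e-05 m/day.
In each layer the seepage velocity is v_i = q/n_i, so the layer transit time is t_i = b_i·n_i / q:
  layer 1 (clay): t_1 = 7.86 × 0.06 / 6.354e-05 = 7422 d
  layer 2 (clean gravel): t_2 = 7.72 × 0.19 / 6.354e-05 = 23084 d
  layer 3 (fine sand): t_3 = 2.86 × 0.22 / 6.354e-05 = 9902 d
  layer 4 (silty sand): t_4 = 11.8 × 0.18 / 6.354e-05 = 33427 d
Total t = Σ t_i = 73835 days = 202.1 years.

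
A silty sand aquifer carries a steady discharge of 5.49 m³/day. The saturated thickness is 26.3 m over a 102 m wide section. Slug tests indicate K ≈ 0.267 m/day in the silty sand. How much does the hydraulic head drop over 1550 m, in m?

11.9

Cross-sectional area A = 102 × 26.3 = 2683 m².
From Q = K·A·i, i = Q / (K·A) = 5.49 / (0.2670 × 2683) = 0.007665.
Head loss Δh = i · L = 0.007665 × 1550 = 11.88 m.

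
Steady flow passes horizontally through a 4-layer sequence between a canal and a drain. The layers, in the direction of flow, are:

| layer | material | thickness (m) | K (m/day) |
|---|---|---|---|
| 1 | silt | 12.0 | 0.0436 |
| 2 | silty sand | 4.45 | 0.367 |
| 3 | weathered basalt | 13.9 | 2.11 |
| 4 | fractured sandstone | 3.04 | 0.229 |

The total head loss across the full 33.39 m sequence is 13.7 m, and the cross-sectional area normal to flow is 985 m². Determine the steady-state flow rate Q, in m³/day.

Flow is perpendicular to layering, so the layers act in series and the equivalent K is the thickness-weighted harmonic mean.
Total thickness L = 12.0 + 4.45 + 13.9 + 3.04 = 33.39 m.
Σ(b_i/K_i) = 12.0/0.0436 + 4.45/0.367 + 13.9/2.11 + 3.04/0.229 = 307.2 d.
K_eq = L / Σ(b_i/K_i) = 33.39 / 307.2 = 0.1087 m/day.
Q = K_eq · A · (Δh/L) = 0.1087 × 985 × (13.7/33.39) = 43.92 m³/day.

43.9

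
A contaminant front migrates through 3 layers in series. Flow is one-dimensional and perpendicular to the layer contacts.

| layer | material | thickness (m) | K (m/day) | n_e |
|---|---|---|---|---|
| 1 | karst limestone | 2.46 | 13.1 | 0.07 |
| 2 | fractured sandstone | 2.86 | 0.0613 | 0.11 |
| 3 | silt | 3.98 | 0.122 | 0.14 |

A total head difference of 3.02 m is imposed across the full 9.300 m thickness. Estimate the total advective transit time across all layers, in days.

With flow normal to the layers, continuity requires the same specific discharge q through every layer.
Σ(b_i/K_i) = 2.46/13.1 + 2.86/0.0613 + 3.98/0.122 = 79.47 d.
q = Δh / Σ(b_i/K_i) = 3.02 / 79.47 = 0.03800 m/day.
In each layer the seepage velocity is v_i = q/n_i, so the layer transit time is t_i = b_i·n_i / q:
  layer 1 (karst limestone): t_1 = 2.46 × 0.07 / 0.03800 = 4.531 d
  layer 2 (fractured sandstone): t_2 = 2.86 × 0.11 / 0.03800 = 8.278 d
  layer 3 (silt): t_3 = 3.98 × 0.14 / 0.03800 = 14.66 d
Total t = Σ t_i = 27.47 days.

27.5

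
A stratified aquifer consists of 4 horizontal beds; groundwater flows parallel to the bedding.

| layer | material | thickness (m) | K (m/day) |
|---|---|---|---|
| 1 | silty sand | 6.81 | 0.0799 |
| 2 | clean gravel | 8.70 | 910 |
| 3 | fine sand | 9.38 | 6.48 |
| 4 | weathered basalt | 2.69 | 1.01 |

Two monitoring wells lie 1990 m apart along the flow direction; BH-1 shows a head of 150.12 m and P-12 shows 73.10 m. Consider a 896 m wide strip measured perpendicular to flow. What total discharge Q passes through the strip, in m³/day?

277000

Flow is parallel to layering, so each bed carries its own Darcy discharge and the transmissivities add.
Σ(K_i·b_i) = 0.0799×6.81 + 910×8.70 + 6.48×9.38 + 1.01×2.69 = 7981 m²/day.
Hydraulic gradient i = (150.12 − 73.10) / 1990 = 77.02 / 1990 = 0.03870.
Q = Σ(K_i·b_i) · W · i = 7981 × 896 × 0.03870 = 2.768e+05 m³/day.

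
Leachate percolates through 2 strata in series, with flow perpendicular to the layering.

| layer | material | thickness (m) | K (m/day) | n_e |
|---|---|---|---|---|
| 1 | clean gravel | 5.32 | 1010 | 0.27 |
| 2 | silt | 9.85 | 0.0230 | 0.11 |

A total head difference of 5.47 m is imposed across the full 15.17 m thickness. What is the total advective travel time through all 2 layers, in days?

197

With flow normal to the layers, continuity requires the same specific discharge q through every layer.
Σ(b_i/K_i) = 5.32/1010 + 9.85/0.0230 = 428.3 d.
q = Δh / Σ(b_i/K_i) = 5.47 / 428.3 = 0.01277 m/day.
In each layer the seepage velocity is v_i = q/n_i, so the layer transit time is t_i = b_i·n_i / q:
  layer 1 (clean gravel): t_1 = 5.32 × 0.27 / 0.01277 = 112.5 d
  layer 2 (silt): t_2 = 9.85 × 0.11 / 0.01277 = 84.83 d
Total t = Σ t_i = 197.3 days.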